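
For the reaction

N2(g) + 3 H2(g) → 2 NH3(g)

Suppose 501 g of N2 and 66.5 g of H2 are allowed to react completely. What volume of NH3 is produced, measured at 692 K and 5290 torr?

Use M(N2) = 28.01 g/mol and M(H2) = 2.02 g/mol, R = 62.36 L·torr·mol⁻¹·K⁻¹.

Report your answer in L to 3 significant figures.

179 L

n(N2) = 501 / 28.01 = 17.89 mol
n(H2) = 66.5 / 2.02 = 32.92 mol
For 17.89 mol N2, stoichiometry requires (3/1) × 17.89 = 53.67 mol H2; 32.92 mol is available, so H2 is limiting.
n(NH3) = (2/3) × 32.92 = 21.95 mol
V(NH3) = nRT/P = 21.95 × 62.36 × 692 / 5290 = 179.1 L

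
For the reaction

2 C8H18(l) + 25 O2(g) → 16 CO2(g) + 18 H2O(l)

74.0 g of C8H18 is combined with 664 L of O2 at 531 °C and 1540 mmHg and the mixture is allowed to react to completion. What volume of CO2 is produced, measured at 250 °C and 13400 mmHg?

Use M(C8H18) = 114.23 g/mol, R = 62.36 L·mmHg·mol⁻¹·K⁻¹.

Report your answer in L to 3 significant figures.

n(C8H18) = 74.0 / 114.23 = 0.6478 mol
n(O2) = PV/RT = (1540 × 664) / (62.36 × 804.15) = 20.39 mol
For 0.6478 mol C8H18, stoichiometry requires (25/2) × 0.6478 = 8.098 mol O2; 20.39 mol is available, so C8H18 is limiting.
n(CO2) = (16/2) × 0.6478 = 5.182 mol
V(CO2) = nRT/P = 5.182 × 62.36 × 523.15 / 13400 = 12.62 L

12.6 L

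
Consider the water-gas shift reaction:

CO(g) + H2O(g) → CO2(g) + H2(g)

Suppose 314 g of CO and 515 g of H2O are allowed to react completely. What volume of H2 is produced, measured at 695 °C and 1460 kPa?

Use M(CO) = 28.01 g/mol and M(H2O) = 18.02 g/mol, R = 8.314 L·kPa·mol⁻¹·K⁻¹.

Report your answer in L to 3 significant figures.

n(CO) = 314 / 28.01 = 11.21 mol
n(H2O) = 515 / 18.02 = 28.58 mol
For 11.21 mol CO, stoichiometry requires (1/1) × 11.21 = 11.21 mol H2O; 28.58 mol is available, so CO is limiting.
n(H2) = (1/1) × 11.21 = 11.21 mol
V(H2) = nRT/P = 11.21 × 8.314 × 968.15 / 1460 = 61.80 L

61.8 L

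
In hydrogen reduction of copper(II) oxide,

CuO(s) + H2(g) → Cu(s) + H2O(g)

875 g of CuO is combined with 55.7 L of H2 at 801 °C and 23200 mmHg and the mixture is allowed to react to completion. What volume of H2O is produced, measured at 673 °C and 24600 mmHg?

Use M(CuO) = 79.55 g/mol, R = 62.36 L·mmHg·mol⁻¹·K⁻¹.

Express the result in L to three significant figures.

n(CuO) = 875 / 79.55 = 11.00 mol
n(H2) = PV/RT = (23200 × 55.7) / (62.36 × 1074.15) = 19.29 mol
For 11.00 mol CuO, stoichiometry requires (1/1) × 11.00 = 11.00 mol H2; 19.29 mol is available, so CuO is limiting.
n(H2O) = (1/1) × 11.00 = 11.00 mol
V(H2O) = nRT/P = 11.00 × 62.36 × 946.15 / 24600 = 26.38 L

26.4 L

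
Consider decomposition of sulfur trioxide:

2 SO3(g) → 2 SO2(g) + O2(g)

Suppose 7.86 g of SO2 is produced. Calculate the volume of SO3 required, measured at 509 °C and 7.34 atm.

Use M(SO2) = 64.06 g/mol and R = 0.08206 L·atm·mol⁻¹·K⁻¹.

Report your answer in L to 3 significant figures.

n(SO2) = 7.860 / 64.06 = 0.1227 mol
n(SO3) = (2/2) × 0.1227 = 0.1227 mol
V = nRT/P = 0.1227 × 0.08206 × 782.15 / 7.34 = 1.073 L

1.07 L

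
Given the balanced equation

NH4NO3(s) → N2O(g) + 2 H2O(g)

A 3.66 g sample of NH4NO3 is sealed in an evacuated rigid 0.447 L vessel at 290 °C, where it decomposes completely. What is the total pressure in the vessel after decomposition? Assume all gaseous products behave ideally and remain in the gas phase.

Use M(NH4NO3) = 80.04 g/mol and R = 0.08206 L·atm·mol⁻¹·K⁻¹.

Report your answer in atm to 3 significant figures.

14.2 atm

n(NH4NO3) = 3.66 / 80.04 = 0.04573 mol
n(gas produced) = (3/1) × 0.04573 = 0.1372 mol
P = nRT/V = 0.1372 × 0.08206 × 563.15 / 0.447 = 14.18 atm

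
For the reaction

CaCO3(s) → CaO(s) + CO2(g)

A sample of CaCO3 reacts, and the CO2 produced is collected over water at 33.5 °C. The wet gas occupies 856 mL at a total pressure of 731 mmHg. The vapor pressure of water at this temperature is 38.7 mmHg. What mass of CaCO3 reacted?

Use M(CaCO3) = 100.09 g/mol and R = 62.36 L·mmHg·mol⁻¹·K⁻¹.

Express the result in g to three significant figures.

3.10 g

P(CO2) = 731 − 38.7 = 692.3 mmHg
n(CO2) = PV/RT = (692.3 × 0.8560) / (62.36 × 306.65) = 0.03099 mol
n(CaCO3) = (1/1) × 0.03099 = 0.03099 mol
m(CaCO3) = 0.03099 × 100.09 = 3.102 g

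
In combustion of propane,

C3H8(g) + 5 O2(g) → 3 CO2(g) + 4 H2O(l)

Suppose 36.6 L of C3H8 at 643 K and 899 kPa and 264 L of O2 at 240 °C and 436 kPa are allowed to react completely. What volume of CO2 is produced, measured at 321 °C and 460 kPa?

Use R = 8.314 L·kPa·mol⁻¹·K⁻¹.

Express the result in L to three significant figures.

n(C3H8) = PV/RT = (899 × 36.6) / (8.314 × 643) = 6.155 mol
n(O2) = PV/RT = (436 × 264) / (8.314 × 513.15) = 26.98 mol
For 6.155 mol C3H8, stoichiometry requires (5/1) × 6.155 = 30.78 mol O2; 26.98 mol is available, so O2 is limiting.
n(CO2) = (3/5) × 26.98 = 16.19 mol
V(CO2) = nRT/P = 16.19 × 8.314 × 594.15 / 460 = 173.9 L

174 L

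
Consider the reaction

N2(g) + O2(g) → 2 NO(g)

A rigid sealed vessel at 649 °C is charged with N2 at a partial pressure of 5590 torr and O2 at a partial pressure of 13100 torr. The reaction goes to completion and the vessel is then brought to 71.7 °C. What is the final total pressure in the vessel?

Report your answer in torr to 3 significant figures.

With V and T fixed, P_i ∝ n_i, so the mole ratios apply directly to partial pressures at 649 °C.
P(O2) required for 5590 torr of N2 = (1/1) × 5590 = 5590 torr; available 13100 torr, so N2 is limiting.
P(O2) remaining = 13100 − (1/1) × 5590 = 7510 torr
P(gaseous products) = (2)/1 × 5590 = 11180 torr
P_total at 649 °C = 7510 + 11180 = 18690 torr
Scaling to 71.7 °C: P = 18690 × 344.85/922.15 = 6989 torr

6990 torr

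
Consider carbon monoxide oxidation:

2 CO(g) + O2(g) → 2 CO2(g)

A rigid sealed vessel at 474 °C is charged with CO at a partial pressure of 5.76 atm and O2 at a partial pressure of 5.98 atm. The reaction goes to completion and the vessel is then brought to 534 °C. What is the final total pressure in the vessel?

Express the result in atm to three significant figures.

With V and T fixed, P_i ∝ n_i, so the mole ratios apply directly to partial pressures at 474 °C.
P(O2) required for 5.76 atm of CO = (1/2) × 5.76 = 2.880 atm; available 5.98 atm, so CO is limiting.
P(O2) remaining = 5.98 − (1/2) × 5.76 = 3.100 atm
P(gaseous products) = (2)/2 × 5.76 = 5.760 atm
P_total at 474 °C = 3.100 + 5.760 = 8.860 atm
Scaling to 534 °C: P = 8.860 × 807.15/747.15 = 9.572 atm

9.57 atm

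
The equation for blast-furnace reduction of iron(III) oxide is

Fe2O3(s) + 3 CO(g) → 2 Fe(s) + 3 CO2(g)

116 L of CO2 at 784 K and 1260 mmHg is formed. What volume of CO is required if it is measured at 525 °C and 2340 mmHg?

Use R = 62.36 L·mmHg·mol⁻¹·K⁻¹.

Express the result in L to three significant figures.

n(CO2) = PV/RT = (1260 × 116) / (62.36 × 784) = 2.990 mol
n(CO) = (3/3) × 2.990 = 2.990 mol
V = nRT/P = 2.990 × 62.36 × 798.15 / 2340 = 63.60 L

63.6 L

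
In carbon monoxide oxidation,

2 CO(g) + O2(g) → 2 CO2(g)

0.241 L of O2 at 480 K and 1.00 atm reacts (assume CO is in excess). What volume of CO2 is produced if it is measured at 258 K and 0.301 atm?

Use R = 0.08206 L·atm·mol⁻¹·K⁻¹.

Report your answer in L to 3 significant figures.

n(O2) = PV/RT = (1.00 × 0.241) / (0.08206 × 480) = 0.006118 mol
n(CO2) = (2/1) × 0.006118 = 0.01224 mol
V = nRT/P = 0.01224 × 0.08206 × 258 / 0.301 = 0.8609 L

0.861 L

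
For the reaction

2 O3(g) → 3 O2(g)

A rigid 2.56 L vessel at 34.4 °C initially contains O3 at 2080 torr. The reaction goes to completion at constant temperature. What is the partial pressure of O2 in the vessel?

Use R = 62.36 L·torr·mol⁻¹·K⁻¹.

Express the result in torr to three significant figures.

n(O3)₀ = PV/RT = (2080 × 2.56) / (62.36 × 307.55) = 0.2776 mol
n(O2) = (3/2) × 0.2776 = 0.4164 mol
P(O2) = nRT/V = 0.4164 × 62.36 × 307.55 / 2.56 = 3120 torr

3120 torr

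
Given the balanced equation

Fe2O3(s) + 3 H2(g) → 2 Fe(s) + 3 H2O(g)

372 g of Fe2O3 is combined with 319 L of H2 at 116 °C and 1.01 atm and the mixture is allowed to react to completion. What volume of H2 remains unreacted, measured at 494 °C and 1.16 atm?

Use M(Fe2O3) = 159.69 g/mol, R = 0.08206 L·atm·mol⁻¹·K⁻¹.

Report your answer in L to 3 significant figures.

168 L

n(Fe2O3) = 372 / 159.69 = 2.330 mol
n(H2) = PV/RT = (1.01 × 319) / (0.08206 × 389.15) = 10.09 mol
For 2.330 mol Fe2O3, stoichiometry requires (3/1) × 2.330 = 6.990 mol H2; 10.09 mol is available, so Fe2O3 is limiting.
n(H2) consumed = (3/1) × 2.330 = 6.990 mol; remaining = 10.09 − 6.990 = 3.100 mol
V(H2) = nRT/P = 3.100 × 0.08206 × 767.15 / 1.16 = 168.2 L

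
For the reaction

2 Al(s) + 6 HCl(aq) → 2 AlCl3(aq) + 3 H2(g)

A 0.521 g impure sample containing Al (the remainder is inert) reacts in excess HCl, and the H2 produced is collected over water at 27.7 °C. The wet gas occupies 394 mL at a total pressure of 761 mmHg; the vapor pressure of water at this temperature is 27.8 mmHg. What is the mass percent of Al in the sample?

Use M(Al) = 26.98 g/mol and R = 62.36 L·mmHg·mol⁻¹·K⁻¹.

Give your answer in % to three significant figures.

P(H2) = 761 − 27.8 = 733.2 mmHg
n(H2) = PV/RT = (733.2 × 0.3940) / (62.36 × 300.85) = 0.01540 mol
n(Al) = (2/3) × 0.01540 = 0.01027 mol
m(Al) = 0.01027 × 26.98 = 0.2771 g
%Al = 0.2771 / 0.521 × 100 = 53.19%

53.2 %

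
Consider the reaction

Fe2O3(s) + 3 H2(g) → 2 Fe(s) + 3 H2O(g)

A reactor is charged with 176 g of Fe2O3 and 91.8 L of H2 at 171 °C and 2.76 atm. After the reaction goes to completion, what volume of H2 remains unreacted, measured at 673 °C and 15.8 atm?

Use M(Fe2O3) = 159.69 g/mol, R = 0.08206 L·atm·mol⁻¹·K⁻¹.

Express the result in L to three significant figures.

n(Fe2O3) = 176 / 159.69 = 1.102 mol
n(H2) = PV/RT = (2.76 × 91.8) / (0.08206 × 444.15) = 6.952 mol
For 1.102 mol Fe2O3, stoichiometry requires (3/1) × 1.102 = 3.306 mol H2; 6.952 mol is available, so Fe2O3 is limiting.
n(H2) consumed = (3/1) × 1.102 = 3.306 mol; remaining = 6.952 − 3.306 = 3.646 mol
V(H2) = nRT/P = 3.646 × 0.08206 × 946.15 / 15.8 = 17.92 L

17.9 L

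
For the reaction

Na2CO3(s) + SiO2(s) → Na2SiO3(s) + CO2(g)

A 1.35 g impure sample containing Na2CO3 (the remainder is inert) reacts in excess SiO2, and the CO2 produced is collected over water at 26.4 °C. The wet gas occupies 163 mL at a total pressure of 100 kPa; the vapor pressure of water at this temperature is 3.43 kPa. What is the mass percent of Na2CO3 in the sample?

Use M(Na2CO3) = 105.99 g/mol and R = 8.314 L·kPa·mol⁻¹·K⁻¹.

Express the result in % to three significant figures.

P(CO2) = 100 − 3.43 = 96.57 kPa
n(CO2) = PV/RT = (96.57 × 0.1630) / (8.314 × 299.55) = 0.006320 mol
n(Na2CO3) = (1/1) × 0.006320 = 0.006320 mol
m(Na2CO3) = 0.006320 × 105.99 = 0.6699 g
%Na2CO3 = 0.6699 / 1.35 × 100 = 49.62%

49.6 %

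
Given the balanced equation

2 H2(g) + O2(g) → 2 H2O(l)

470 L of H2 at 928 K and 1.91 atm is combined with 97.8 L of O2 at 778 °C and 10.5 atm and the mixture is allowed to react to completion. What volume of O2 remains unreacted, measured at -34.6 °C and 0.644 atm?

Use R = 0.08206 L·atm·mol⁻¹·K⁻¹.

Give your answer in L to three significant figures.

183 L

n(H2) = PV/RT = (1.91 × 470) / (0.08206 × 928) = 11.79 mol
n(O2) = PV/RT = (10.5 × 97.8) / (0.08206 × 1051.15) = 11.91 mol
For 11.79 mol H2, stoichiometry requires (1/2) × 11.79 = 5.895 mol O2; 11.91 mol is available, so H2 is limiting.
n(O2) consumed = (1/2) × 11.79 = 5.895 mol; remaining = 11.91 − 5.895 = 6.015 mol
V(O2) = nRT/P = 6.015 × 0.08206 × 238.55 / 0.644 = 182.8 L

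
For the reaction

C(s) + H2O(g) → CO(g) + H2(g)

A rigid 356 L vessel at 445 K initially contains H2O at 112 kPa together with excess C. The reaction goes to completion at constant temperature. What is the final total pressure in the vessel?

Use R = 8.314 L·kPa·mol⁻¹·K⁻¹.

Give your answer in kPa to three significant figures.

Rigid vessel, constant T ⇒ P scales with total gas moles (1 → 2).
P_final = (2/1) × 112 = 224.0 kPa

224 kPa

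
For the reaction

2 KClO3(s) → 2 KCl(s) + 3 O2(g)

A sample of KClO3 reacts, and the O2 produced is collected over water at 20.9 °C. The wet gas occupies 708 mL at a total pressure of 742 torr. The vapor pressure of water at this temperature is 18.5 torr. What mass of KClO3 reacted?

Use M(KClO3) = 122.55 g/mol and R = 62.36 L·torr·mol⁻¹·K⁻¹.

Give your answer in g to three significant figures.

2.28 g

P(O2) = 742 − 18.5 = 723.5 torr
n(O2) = PV/RT = (723.5 × 0.7080) / (62.36 × 294.05) = 0.02793 mol
n(KClO3) = (2/3) × 0.02793 = 0.01862 mol
m(KClO3) = 0.01862 × 122.55 = 2.282 g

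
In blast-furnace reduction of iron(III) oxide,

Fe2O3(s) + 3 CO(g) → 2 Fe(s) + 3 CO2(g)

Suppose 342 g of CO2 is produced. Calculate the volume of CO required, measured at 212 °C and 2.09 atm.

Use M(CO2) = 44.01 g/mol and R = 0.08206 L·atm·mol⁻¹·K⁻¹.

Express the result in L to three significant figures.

n(CO2) = 342.0 / 44.01 = 7.771 mol
n(CO) = (3/3) × 7.771 = 7.771 mol
V = nRT/P = 7.771 × 0.08206 × 485.15 / 2.09 = 148.0 L

148 L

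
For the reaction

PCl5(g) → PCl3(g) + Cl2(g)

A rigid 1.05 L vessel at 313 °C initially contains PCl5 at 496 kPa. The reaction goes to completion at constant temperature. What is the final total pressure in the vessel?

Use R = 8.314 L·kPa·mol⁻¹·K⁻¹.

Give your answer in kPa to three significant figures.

992 kPa

Since T and V are fixed, P_final/P_initial = n_final/n_initial = 2/1.
P_final = (2/1) × 496 = 992.0 kPa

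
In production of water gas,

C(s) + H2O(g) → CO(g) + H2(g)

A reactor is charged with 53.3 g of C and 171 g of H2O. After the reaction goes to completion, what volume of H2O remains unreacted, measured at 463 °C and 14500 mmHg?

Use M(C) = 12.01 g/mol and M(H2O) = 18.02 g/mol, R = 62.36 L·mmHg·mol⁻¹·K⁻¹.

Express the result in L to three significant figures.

16.0 L

n(C) = 53.3 / 12.01 = 4.438 mol
n(H2O) = 171 / 18.02 = 9.489 mol
For 4.438 mol C, stoichiometry requires (1/1) × 4.438 = 4.438 mol H2O; 9.489 mol is available, so C is limiting.
n(H2O) consumed = (1/1) × 4.438 = 4.438 mol; remaining = 9.489 − 4.438 = 5.051 mol
V(H2O) = nRT/P = 5.051 × 62.36 × 736.15 / 14500 = 15.99 L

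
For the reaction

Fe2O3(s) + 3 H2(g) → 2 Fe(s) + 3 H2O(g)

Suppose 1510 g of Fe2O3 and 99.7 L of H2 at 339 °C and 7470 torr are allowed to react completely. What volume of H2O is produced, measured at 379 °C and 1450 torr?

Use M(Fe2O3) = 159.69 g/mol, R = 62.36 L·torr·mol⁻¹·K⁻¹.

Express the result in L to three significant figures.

n(Fe2O3) = 1510 / 159.69 = 9.456 mol
n(H2) = PV/RT = (7470 × 99.7) / (62.36 × 612.15) = 19.51 mol
For 9.456 mol Fe2O3, stoichiometry requires (3/1) × 9.456 = 28.37 mol H2; 19.51 mol is available, so H2 is limiting.
n(H2O) = (3/3) × 19.51 = 19.51 mol
V(H2O) = nRT/P = 19.51 × 62.36 × 652.15 / 1450 = 547.2 L

547 L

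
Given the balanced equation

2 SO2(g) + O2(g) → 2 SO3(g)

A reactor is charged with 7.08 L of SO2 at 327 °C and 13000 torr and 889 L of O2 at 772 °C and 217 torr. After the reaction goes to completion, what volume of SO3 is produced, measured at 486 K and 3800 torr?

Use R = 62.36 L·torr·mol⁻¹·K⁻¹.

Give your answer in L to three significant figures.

n(SO2) = PV/RT = (13000 × 7.08) / (62.36 × 600.15) = 2.459 mol
n(O2) = PV/RT = (217 × 889) / (62.36 × 1045.15) = 2.960 mol
For 2.459 mol SO2, stoichiometry requires (1/2) × 2.459 = 1.230 mol O2; 2.960 mol is available, so SO2 is limiting.
n(SO3) = (2/2) × 2.459 = 2.459 mol
V(SO3) = nRT/P = 2.459 × 62.36 × 486 / 3800 = 19.61 L

19.6 L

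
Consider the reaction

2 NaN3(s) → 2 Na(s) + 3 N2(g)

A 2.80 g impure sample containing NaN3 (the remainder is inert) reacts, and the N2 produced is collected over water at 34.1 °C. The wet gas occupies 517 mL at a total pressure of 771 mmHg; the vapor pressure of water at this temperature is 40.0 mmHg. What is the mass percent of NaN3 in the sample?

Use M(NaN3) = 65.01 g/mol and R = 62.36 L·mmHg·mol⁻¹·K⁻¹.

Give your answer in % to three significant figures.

30.5 %

P(N2) = 771 − 40.0 = 731.0 mmHg
n(N2) = PV/RT = (731.0 × 0.5170) / (62.36 × 307.25) = 0.01972 mol
n(NaN3) = (2/3) × 0.01972 = 0.01315 mol
m(NaN3) = 0.01315 × 65.01 = 0.8549 g
%NaN3 = 0.8549 / 2.80 × 100 = 30.53%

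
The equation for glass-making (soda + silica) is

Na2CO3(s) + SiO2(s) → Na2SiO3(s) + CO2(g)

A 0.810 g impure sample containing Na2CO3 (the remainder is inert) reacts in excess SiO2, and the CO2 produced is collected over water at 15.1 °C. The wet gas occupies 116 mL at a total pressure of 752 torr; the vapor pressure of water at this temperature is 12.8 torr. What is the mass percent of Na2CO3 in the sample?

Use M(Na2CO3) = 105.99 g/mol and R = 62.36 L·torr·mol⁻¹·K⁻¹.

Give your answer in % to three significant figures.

62.4 %

P(CO2) = 752 − 12.8 = 739.2 torr
n(CO2) = PV/RT = (739.2 × 0.1160) / (62.36 × 288.25) = 0.004770 mol
n(Na2CO3) = (1/1) × 0.004770 = 0.004770 mol
m(Na2CO3) = 0.004770 × 105.99 = 0.5056 g
%Na2CO3 = 0.5056 / 0.810 × 100 = 62.42%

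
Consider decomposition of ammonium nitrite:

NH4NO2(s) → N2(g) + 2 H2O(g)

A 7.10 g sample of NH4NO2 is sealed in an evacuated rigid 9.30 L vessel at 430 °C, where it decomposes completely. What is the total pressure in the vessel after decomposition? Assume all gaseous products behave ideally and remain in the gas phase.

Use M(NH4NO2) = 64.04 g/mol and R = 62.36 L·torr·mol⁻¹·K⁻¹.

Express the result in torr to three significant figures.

n(NH4NO2) = 7.10 / 64.04 = 0.1109 mol
n(gas produced) = (3/1) × 0.1109 = 0.3327 mol
P = nRT/V = 0.3327 × 62.36 × 703.15 / 9.30 = 1569 torr

1570 torr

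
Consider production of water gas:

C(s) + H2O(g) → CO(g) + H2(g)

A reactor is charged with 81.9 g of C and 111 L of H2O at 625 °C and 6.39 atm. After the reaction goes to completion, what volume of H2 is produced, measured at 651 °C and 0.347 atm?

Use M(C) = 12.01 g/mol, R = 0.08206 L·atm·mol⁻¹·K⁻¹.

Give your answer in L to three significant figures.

1490 L

n(C) = 81.9 / 12.01 = 6.819 mol
n(H2O) = PV/RT = (6.39 × 111) / (0.08206 × 898.15) = 9.624 mol
For 6.819 mol C, stoichiometry requires (1/1) × 6.819 = 6.819 mol H2O; 9.624 mol is available, so C is limiting.
n(H2) = (1/1) × 6.819 = 6.819 mol
V(H2) = nRT/P = 6.819 × 0.08206 × 924.15 / 0.347 = 1490 L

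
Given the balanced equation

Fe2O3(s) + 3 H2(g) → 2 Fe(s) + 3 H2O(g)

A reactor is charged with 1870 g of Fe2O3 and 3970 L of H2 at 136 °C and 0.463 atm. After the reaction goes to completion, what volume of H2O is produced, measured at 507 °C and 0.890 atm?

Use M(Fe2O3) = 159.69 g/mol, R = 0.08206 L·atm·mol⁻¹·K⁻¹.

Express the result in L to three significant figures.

n(Fe2O3) = 1870 / 159.69 = 11.71 mol
n(H2) = PV/RT = (0.463 × 3970) / (0.08206 × 409.15) = 54.75 mol
For 11.71 mol Fe2O3, stoichiometry requires (3/1) × 11.71 = 35.13 mol H2; 54.75 mol is available, so Fe2O3 is limiting.
n(H2O) = (3/1) × 11.71 = 35.13 mol
V(H2O) = nRT/P = 35.13 × 0.08206 × 780.15 / 0.890 = 2527 L

2530 L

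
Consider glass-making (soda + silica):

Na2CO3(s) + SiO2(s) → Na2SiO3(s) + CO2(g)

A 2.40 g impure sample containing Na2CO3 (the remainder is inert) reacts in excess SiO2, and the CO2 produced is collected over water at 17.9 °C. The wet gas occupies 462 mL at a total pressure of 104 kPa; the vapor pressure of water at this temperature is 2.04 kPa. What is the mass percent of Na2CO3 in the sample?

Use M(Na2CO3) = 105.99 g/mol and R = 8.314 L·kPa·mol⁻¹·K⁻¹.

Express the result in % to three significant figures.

P(CO2) = 104 − 2.04 = 102.0 kPa
n(CO2) = PV/RT = (102.0 × 0.4620) / (8.314 × 291.05) = 0.01947 mol
n(Na2CO3) = (1/1) × 0.01947 = 0.01947 mol
m(Na2CO3) = 0.01947 × 105.99 = 2.064 g
%Na2CO3 = 2.064 / 2.40 × 100 = 86.00%

86.0 %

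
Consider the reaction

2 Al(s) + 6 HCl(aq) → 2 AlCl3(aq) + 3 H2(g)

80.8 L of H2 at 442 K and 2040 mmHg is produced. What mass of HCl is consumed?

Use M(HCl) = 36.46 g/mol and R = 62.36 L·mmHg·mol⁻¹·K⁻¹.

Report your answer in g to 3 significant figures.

436 g

n(H2) = PV/RT = (2040 × 80.8) / (62.36 × 442) = 5.980 mol
n(HCl) = (6/3) × 5.980 = 11.96 mol
m(HCl) = 11.96 × 36.46 = 436.1 g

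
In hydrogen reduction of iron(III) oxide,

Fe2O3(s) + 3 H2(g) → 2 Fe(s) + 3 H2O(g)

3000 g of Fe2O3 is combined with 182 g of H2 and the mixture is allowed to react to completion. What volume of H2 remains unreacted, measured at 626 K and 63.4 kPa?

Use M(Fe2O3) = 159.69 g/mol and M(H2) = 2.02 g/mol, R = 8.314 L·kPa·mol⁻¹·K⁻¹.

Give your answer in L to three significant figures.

n(Fe2O3) = 3000 / 159.69 = 18.79 mol
n(H2) = 182 / 2.02 = 90.10 mol
For 18.79 mol Fe2O3, stoichiometry requires (3/1) × 18.79 = 56.37 mol H2; 90.10 mol is available, so Fe2O3 is limiting.
n(H2) consumed = (3/1) × 18.79 = 56.37 mol; remaining = 90.10 − 56.37 = 33.73 mol
V(H2) = nRT/P = 33.73 × 8.314 × 626 / 63.4 = 2769 L

2770 L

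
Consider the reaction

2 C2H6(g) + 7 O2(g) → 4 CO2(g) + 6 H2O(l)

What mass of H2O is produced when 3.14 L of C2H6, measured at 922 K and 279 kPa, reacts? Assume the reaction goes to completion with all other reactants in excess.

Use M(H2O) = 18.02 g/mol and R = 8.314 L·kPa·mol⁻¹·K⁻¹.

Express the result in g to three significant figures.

6.18 g

n(C2H6) = PV/RT = (279 × 3.14) / (8.314 × 922) = 0.1143 mol
n(H2O) = (6/2) × 0.1143 = 0.3429 mol
m(H2O) = 0.3429 × 18.02 = 6.179 g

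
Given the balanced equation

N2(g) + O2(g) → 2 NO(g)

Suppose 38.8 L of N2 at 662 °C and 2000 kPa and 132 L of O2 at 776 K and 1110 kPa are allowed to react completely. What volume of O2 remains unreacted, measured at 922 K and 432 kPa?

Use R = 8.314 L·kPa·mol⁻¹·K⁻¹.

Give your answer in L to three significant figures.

226 L

n(N2) = PV/RT = (2000 × 38.8) / (8.314 × 935.15) = 9.981 mol
n(O2) = PV/RT = (1110 × 132) / (8.314 × 776) = 22.71 mol
For 9.981 mol N2, stoichiometry requires (1/1) × 9.981 = 9.981 mol O2; 22.71 mol is available, so N2 is limiting.
n(O2) consumed = (1/1) × 9.981 = 9.981 mol; remaining = 22.71 − 9.981 = 12.73 mol
V(O2) = nRT/P = 12.73 × 8.314 × 922 / 432 = 225.9 L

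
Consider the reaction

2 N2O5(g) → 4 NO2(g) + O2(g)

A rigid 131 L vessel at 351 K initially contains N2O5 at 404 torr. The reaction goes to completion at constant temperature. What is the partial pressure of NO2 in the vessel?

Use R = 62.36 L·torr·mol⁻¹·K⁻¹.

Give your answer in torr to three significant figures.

808 torr

n(N2O5)₀ = PV/RT = (404 × 131) / (62.36 × 351) = 2.418 mol
n(NO2) = (4/2) × 2.418 = 4.836 mol
P(NO2) = nRT/V = 4.836 × 62.36 × 351 / 131 = 808.0 torr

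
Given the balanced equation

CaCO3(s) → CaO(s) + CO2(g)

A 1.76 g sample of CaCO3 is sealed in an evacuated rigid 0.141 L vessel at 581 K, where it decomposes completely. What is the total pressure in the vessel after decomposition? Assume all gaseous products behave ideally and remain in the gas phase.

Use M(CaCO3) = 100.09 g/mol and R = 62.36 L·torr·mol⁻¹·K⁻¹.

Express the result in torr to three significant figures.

4520 torr

n(CaCO3) = 1.76 / 100.09 = 0.01758 mol
n(gas produced) = (1/1) × 0.01758 = 0.01758 mol
P = nRT/V = 0.01758 × 62.36 × 581 / 0.141 = 4517 torr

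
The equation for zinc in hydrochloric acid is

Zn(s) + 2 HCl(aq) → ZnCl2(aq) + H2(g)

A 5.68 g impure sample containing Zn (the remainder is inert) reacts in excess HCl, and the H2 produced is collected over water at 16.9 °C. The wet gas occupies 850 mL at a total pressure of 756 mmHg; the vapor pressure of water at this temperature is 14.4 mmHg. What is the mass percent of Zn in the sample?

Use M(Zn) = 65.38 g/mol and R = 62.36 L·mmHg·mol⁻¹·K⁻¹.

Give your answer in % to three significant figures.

40.1 %

P(H2) = 756 − 14.4 = 741.6 mmHg
n(H2) = PV/RT = (741.6 × 0.8500) / (62.36 × 290.05) = 0.03485 mol
n(Zn) = (1/1) × 0.03485 = 0.03485 mol
m(Zn) = 0.03485 × 65.38 = 2.278 g
%Zn = 2.278 / 5.68 × 100 = 40.11%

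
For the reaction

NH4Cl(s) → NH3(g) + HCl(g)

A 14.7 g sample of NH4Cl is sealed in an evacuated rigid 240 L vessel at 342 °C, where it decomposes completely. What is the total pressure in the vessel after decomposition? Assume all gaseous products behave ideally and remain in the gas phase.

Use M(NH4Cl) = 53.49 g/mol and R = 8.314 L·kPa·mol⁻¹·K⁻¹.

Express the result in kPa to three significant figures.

11.7 kPa

n(NH4Cl) = 14.7 / 53.49 = 0.2748 mol
n(gas produced) = (2/1) × 0.2748 = 0.5496 mol
P = nRT/V = 0.5496 × 8.314 × 615.15 / 240 = 11.71 kPa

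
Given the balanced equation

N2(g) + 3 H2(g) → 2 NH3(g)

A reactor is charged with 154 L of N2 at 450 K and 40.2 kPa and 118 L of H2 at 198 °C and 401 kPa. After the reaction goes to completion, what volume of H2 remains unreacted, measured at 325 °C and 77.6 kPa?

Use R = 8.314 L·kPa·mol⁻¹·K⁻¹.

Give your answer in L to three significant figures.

n(N2) = PV/RT = (40.2 × 154) / (8.314 × 450) = 1.655 mol
n(H2) = PV/RT = (401 × 118) / (8.314 × 471.15) = 12.08 mol
For 1.655 mol N2, stoichiometry requires (3/1) × 1.655 = 4.965 mol H2; 12.08 mol is available, so N2 is limiting.
n(H2) consumed = (3/1) × 1.655 = 4.965 mol; remaining = 12.08 − 4.965 = 7.115 mol
V(H2) = nRT/P = 7.115 × 8.314 × 598.15 / 77.6 = 456.0 L

456 L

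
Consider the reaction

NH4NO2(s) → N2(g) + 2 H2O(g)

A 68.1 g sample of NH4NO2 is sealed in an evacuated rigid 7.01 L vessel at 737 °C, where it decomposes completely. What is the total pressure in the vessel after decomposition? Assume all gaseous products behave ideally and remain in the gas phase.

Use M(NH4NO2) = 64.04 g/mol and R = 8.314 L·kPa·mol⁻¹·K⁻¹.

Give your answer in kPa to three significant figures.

3820 kPa

n(NH4NO2) = 68.1 / 64.04 = 1.063 mol
n(gas produced) = (3/1) × 1.063 = 3.189 mol
P = nRT/V = 3.189 × 8.314 × 1010.15 / 7.01 = 3821 kPa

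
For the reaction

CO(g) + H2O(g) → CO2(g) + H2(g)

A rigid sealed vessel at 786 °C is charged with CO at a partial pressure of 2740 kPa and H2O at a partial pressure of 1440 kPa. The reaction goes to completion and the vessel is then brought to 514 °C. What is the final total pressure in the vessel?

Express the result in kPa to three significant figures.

3110 kPa

At constant V, partial pressures at 786 °C are proportional to moles, so apply stoichiometry directly to pressures.
P(H2O) required for 2740 kPa of CO = (1/1) × 2740 = 2740 kPa; available 1440 kPa, so H2O is limiting.
P(CO) remaining = 2740 − (1/1) × 1440 = 1300 kPa
P(gaseous products) = (1+1)/1 × 1440 = 2880 kPa
P_total at 786 °C = 1300 + 2880 = 4180 kPa
Scaling to 514 °C: P = 4180 × 787.15/1059.15 = 3107 kPa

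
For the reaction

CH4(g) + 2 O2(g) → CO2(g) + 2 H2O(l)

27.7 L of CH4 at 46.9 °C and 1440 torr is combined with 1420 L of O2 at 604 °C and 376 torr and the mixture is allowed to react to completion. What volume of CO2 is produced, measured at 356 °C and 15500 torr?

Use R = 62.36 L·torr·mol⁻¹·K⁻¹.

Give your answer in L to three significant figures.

5.06 L

n(CH4) = PV/RT = (1440 × 27.7) / (62.36 × 320.05) = 1.999 mol
n(O2) = PV/RT = (376 × 1420) / (62.36 × 877.15) = 9.761 mol
For 1.999 mol CH4, stoichiometry requires (2/1) × 1.999 = 3.998 mol O2; 9.761 mol is available, so CH4 is limiting.
n(CO2) = (1/1) × 1.999 = 1.999 mol
V(CO2) = nRT/P = 1.999 × 62.36 × 629.15 / 15500 = 5.060 L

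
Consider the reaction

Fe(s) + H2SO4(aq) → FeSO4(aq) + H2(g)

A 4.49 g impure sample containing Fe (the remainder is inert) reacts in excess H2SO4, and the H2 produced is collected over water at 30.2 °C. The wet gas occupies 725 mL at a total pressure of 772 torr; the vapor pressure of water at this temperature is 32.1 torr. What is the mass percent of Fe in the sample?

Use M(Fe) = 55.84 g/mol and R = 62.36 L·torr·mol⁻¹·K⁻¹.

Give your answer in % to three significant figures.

P(H2) = 772 − 32.1 = 739.9 torr
n(H2) = PV/RT = (739.9 × 0.7250) / (62.36 × 303.35) = 0.02836 mol
n(Fe) = (1/1) × 0.02836 = 0.02836 mol
m(Fe) = 0.02836 × 55.84 = 1.584 g
%Fe = 1.584 / 4.49 × 100 = 35.28%

35.3 %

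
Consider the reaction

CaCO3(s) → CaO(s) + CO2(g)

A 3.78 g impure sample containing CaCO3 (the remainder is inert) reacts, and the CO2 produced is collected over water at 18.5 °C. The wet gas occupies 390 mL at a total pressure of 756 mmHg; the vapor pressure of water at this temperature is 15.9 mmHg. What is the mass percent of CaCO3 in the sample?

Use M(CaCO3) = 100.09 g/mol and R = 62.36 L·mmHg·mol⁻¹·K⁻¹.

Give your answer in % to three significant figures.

42.0 %

P(CO2) = 756 − 15.9 = 740.1 mmHg
n(CO2) = PV/RT = (740.1 × 0.3900) / (62.36 × 291.65) = 0.01587 mol
n(CaCO3) = (1/1) × 0.01587 = 0.01587 mol
m(CaCO3) = 0.01587 × 100.09 = 1.588 g
%CaCO3 = 1.588 / 3.78 × 100 = 42.01%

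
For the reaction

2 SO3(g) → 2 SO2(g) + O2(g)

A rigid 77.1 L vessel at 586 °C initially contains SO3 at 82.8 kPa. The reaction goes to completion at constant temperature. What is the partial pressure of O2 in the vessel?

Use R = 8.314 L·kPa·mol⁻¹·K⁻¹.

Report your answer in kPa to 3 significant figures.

41.4 kPa

n(SO3)₀ = PV/RT = (82.8 × 77.1) / (8.314 × 859.15) = 0.8937 mol
n(O2) = (1/2) × 0.8937 = 0.4469 mol
P(O2) = nRT/V = 0.4469 × 8.314 × 859.15 / 77.1 = 41.40 kPa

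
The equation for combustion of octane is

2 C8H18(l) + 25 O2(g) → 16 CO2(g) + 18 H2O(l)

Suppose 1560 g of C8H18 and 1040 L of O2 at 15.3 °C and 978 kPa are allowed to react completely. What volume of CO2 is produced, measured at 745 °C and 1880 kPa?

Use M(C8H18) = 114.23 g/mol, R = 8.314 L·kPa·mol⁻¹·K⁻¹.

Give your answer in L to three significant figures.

492 L

n(C8H18) = 1560 / 114.23 = 13.66 mol
n(O2) = PV/RT = (978 × 1040) / (8.314 × 288.45) = 424.1 mol
For 13.66 mol C8H18, stoichiometry requires (25/2) × 13.66 = 170.8 mol O2; 424.1 mol is available, so C8H18 is limiting.
n(CO2) = (16/2) × 13.66 = 109.3 mol
V(CO2) = nRT/P = 109.3 × 8.314 × 1018.15 / 1880 = 492.1 L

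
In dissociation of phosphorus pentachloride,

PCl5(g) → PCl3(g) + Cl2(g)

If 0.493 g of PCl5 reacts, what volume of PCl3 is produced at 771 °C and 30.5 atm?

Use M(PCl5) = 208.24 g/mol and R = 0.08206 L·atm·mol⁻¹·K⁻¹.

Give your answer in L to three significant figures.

n(PCl5) = 0.4930 / 208.24 = 0.002367 mol
n(PCl3) = (1/1) × 0.002367 = 0.002367 mol
V = nRT/P = 0.002367 × 0.08206 × 1044.15 / 30.5 = 0.006650 L

0.00665 L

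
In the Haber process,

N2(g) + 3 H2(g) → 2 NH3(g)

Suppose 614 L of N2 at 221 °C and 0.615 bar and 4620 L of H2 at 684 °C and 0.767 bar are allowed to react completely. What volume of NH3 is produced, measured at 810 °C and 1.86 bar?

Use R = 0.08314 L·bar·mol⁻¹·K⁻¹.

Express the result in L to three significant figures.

n(N2) = PV/RT = (0.615 × 614) / (0.08314 × 494.15) = 9.191 mol
n(H2) = PV/RT = (0.767 × 4620) / (0.08314 × 957.15) = 44.53 mol
For 9.191 mol N2, stoichiometry requires (3/1) × 9.191 = 27.57 mol H2; 44.53 mol is available, so N2 is limiting.
n(NH3) = (2/1) × 9.191 = 18.38 mol
V(NH3) = nRT/P = 18.38 × 0.08314 × 1083.15 / 1.86 = 889.9 L

890 L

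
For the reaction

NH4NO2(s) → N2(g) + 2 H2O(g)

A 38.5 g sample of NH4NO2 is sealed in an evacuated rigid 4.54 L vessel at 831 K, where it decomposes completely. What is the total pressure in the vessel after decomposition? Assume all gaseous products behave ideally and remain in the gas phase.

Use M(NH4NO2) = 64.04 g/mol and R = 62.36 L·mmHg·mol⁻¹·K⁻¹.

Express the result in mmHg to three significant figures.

20600 mmHg

n(NH4NO2) = 38.5 / 64.04 = 0.6012 mol
n(gas produced) = (3/1) × 0.6012 = 1.804 mol
P = nRT/V = 1.804 × 62.36 × 831 / 4.54 = 20590 mmHg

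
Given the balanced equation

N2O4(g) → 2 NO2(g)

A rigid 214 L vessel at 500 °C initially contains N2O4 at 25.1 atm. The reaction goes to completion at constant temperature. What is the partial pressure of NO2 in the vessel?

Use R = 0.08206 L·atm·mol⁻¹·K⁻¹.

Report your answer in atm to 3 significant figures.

50.2 atm

n(N2O4)₀ = PV/RT = (25.1 × 214) / (0.08206 × 773.15) = 84.66 mol
n(NO2) = (2/1) × 84.66 = 169.3 mol
P(NO2) = nRT/V = 169.3 × 0.08206 × 773.15 / 214 = 50.19 atm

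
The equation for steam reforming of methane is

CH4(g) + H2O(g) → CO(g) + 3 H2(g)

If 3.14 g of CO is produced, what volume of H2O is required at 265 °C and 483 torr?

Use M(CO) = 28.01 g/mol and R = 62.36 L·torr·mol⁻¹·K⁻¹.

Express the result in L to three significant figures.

7.79 L

n(CO) = 3.140 / 28.01 = 0.1121 mol
n(H2O) = (1/1) × 0.1121 = 0.1121 mol
V = nRT/P = 0.1121 × 62.36 × 538.15 / 483 = 7.789 L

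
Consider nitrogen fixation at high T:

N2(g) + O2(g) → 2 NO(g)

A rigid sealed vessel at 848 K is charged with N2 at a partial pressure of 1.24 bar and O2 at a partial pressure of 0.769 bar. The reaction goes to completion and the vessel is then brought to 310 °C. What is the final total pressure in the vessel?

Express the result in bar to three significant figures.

1.38 bar

Because the vessel is rigid and T is held at 848 K, work the stoichiometry in partial pressures (P_i = n_iRT/V).
P(O2) required for 1.24 bar of N2 = (1/1) × 1.24 = 1.240 bar; available 0.769 bar, so O2 is limiting.
P(N2) remaining = 1.24 − (1/1) × 0.769 = 0.4710 bar
P(gaseous products) = (2)/1 × 0.769 = 1.538 bar
P_total at 848 K = 0.4710 + 1.538 = 2.009 bar
Scaling to 310 °C: P = 2.009 × 583.15/848 = 1.382 bar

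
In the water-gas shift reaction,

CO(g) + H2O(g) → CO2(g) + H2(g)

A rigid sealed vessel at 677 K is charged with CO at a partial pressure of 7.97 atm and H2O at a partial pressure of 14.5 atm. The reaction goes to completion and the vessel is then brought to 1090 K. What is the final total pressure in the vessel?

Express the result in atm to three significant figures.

36.2 atm

At constant V, partial pressures at 677 K are proportional to moles, so apply stoichiometry directly to pressures.
P(H2O) required for 7.97 atm of CO = (1/1) × 7.97 = 7.970 atm; available 14.5 atm, so CO is limiting.
P(H2O) remaining = 14.5 − (1/1) × 7.97 = 6.530 atm
P(gaseous products) = (1+1)/1 × 7.97 = 15.94 atm
P_total at 677 K = 6.530 + 15.94 = 22.47 atm
Scaling to 1090 K: P = 22.47 × 1090/677 = 36.18 atm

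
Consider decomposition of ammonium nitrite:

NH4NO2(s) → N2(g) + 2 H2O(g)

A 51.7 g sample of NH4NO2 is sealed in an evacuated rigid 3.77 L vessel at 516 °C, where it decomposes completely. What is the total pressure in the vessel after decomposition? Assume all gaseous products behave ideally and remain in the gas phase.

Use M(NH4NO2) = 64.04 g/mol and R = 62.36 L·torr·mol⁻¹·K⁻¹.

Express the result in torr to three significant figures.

31600 torr

n(NH4NO2) = 51.7 / 64.04 = 0.8073 mol
n(gas produced) = (3/1) × 0.8073 = 2.422 mol
P = nRT/V = 2.422 × 62.36 × 789.15 / 3.77 = 31620 torr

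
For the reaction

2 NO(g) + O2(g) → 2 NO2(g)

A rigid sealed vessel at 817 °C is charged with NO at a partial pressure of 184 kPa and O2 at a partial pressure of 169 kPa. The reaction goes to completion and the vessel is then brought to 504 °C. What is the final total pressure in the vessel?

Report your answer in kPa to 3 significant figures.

At constant V, partial pressures at 817 °C are proportional to moles, so apply stoichiometry directly to pressures.
P(O2) required for 184 kPa of NO = (1/2) × 184 = 92.00 kPa; available 169 kPa, so NO is limiting.
P(O2) remaining = 169 − (1/2) × 184 = 77.00 kPa
P(gaseous products) = (2)/2 × 184 = 184.0 kPa
P_total at 817 °C = 77.00 + 184.0 = 261.0 kPa
Scaling to 504 °C: P = 261.0 × 777.15/1090.15 = 186.1 kPa

186 kPa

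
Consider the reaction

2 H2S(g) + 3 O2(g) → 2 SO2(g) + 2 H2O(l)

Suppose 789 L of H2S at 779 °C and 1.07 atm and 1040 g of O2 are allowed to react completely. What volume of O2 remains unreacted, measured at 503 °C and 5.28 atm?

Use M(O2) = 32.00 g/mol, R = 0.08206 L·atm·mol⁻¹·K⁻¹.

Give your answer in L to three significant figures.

n(H2S) = PV/RT = (1.07 × 789) / (0.08206 × 1052.15) = 9.778 mol
n(O2) = 1040 / 32.00 = 32.50 mol
For 9.778 mol H2S, stoichiometry requires (3/2) × 9.778 = 14.67 mol O2; 32.50 mol is available, so H2S is limiting.
n(O2) consumed = (3/2) × 9.778 = 14.67 mol; remaining = 32.50 − 14.67 = 17.83 mol
V(O2) = nRT/P = 17.83 × 0.08206 × 776.15 / 5.28 = 215.1 L

215 L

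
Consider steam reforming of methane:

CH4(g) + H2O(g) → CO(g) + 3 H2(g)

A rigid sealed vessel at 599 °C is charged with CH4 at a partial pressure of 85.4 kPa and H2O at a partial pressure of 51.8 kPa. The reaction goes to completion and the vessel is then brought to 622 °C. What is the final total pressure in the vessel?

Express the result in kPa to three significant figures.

247 kPa

Because the vessel is rigid and T is held at 599 °C, work the stoichiometry in partial pressures (P_i = n_iRT/V).
P(H2O) required for 85.4 kPa of CH4 = (1/1) × 85.4 = 85.40 kPa; available 51.8 kPa, so H2O is limiting.
P(CH4) remaining = 85.4 − (1/1) × 51.8 = 33.60 kPa
P(gaseous products) = (1+3)/1 × 51.8 = 207.2 kPa
P_total at 599 °C = 33.60 + 207.2 = 240.8 kPa
Scaling to 622 °C: P = 240.8 × 895.15/872.15 = 247.2 kPa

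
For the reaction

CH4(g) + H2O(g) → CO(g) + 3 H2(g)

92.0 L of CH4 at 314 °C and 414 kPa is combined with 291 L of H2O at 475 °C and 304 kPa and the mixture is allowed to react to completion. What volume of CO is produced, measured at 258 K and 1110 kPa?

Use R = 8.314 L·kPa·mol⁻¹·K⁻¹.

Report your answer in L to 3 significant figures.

15.1 L

n(CH4) = PV/RT = (414 × 92.0) / (8.314 × 587.15) = 7.802 mol
n(H2O) = PV/RT = (304 × 291) / (8.314 × 748.15) = 14.22 mol
For 7.802 mol CH4, stoichiometry requires (1/1) × 7.802 = 7.802 mol H2O; 14.22 mol is available, so CH4 is limiting.
n(CO) = (1/1) × 7.802 = 7.802 mol
V(CO) = nRT/P = 7.802 × 8.314 × 258 / 1110 = 15.08 L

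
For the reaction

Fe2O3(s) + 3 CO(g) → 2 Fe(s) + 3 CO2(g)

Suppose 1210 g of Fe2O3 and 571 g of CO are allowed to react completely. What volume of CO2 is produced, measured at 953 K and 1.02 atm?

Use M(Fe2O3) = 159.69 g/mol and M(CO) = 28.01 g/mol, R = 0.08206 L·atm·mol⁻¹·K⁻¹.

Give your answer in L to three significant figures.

1560 L

n(Fe2O3) = 1210 / 159.69 = 7.577 mol
n(CO) = 571 / 28.01 = 20.39 mol
For 7.577 mol Fe2O3, stoichiometry requires (3/1) × 7.577 = 22.73 mol CO; 20.39 mol is available, so CO is limiting.
n(CO2) = (3/3) × 20.39 = 20.39 mol
V(CO2) = nRT/P = 20.39 × 0.08206 × 953 / 1.02 = 1563 L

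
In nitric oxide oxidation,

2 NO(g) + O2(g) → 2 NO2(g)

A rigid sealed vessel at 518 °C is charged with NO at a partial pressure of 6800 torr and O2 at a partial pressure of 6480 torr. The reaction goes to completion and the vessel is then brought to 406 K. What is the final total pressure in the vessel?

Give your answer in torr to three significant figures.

Because the vessel is rigid and T is held at 518 °C, work the stoichiometry in partial pressures (P_i = n_iRT/V).
P(O2) required for 6800 torr of NO = (1/2) × 6800 = 3400 torr; available 6480 torr, so NO is limiting.
P(O2) remaining = 6480 − (1/2) × 6800 = 3080 torr
P(gaseous products) = (2)/2 × 6800 = 6800 torr
P_total at 518 °C = 3080 + 6800 = 9880 torr
Scaling to 406 K: P = 9880 × 406/791.15 = 5070 torr

5070 torr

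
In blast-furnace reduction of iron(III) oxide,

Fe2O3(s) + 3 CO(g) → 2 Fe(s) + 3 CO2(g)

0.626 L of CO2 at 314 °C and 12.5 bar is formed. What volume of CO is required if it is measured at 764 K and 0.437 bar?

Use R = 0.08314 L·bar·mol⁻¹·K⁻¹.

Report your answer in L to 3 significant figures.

n(CO2) = PV/RT = (12.5 × 0.626) / (0.08314 × 587.15) = 0.1603 mol
n(CO) = (3/3) × 0.1603 = 0.1603 mol
V = nRT/P = 0.1603 × 0.08314 × 764 / 0.437 = 23.30 L

23.3 L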